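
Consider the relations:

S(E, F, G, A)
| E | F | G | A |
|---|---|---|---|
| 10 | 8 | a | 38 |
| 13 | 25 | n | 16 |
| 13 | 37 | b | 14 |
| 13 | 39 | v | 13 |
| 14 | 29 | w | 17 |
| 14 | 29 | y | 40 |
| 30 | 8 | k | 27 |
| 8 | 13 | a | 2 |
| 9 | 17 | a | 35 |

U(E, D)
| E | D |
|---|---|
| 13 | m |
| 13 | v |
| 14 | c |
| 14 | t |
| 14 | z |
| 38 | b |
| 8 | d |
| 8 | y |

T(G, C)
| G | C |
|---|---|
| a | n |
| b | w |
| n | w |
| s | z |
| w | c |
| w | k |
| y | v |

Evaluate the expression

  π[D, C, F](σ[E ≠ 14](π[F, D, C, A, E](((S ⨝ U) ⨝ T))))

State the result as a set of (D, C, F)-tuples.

Joining S and U on E yields {(13, 25, n, 16, m), (13, 25, n, 16, v), (13, 37, b, 14, m), (13, 37, b, 14, v), (13, 39, v, 13, m), (13, 39, v, 13, v), (14, 29, w, 17, c), (14, 29, w, 17, t), (14, 29, w, 17, z), (14, 29, y, 40, c), (14, 29, y, 40, t), (14, 29, y, 40, z), (8, 13, a, 2, d), (8, 13, a, 2, y)}.
Joining (S ⨝ U) and T on G yields {(13, 25, n, 16, m, w), (13, 25, n, 16, v, w), (13, 37, b, 14, m, w), (13, 37, b, 14, v, w), (14, 29, w, 17, c, c), (14, 29, w, 17, c, k), (14, 29, w, 17, t, c), (14, 29, w, 17, t, k), (14, 29, w, 17, z, c), (14, 29, w, 17, z, k), (14, 29, y, 40, c, v), (14, 29, y, 40, t, v), (14, 29, y, 40, z, v), (8, 13, a, 2, d, n), (8, 13, a, 2, y, n)}.
Keep only column(s) F, D, C, A, E: {(13, d, n, 2, 8), (13, y, n, 2, 8), (25, m, w, 16, 13), (25, v, w, 16, 13), (29, c, c, 17, 14), (29, c, k, 17, 14), (29, c, v, 40, 14), (29, t, c, 17, 14), (29, t, k, 17, 14), (29, t, v, 40, 14), (29, z, c, 17, 14), (29, z, k, 17, 14), (29, z, v, 40, 14), (37, m, w, 14, 13), (37, v, w, 14, 13)}
Selection E ≠ 14: {(13, d, n, 2, 8), (13, y, n, 2, 8), (25, m, w, 16, 13), (25, v, w, 16, 13), (37, m, w, 14, 13), (37, v, w, 14, 13)}
Keep only column(s) D, C, F: {(d, n, 13), (m, w, 25), (m, w, 37), (v, w, 25), (v, w, 37), (y, n, 13)}

{(d, n, 13), (m, w, 25), (m, w, 37), (v, w, 25), (v, w, 37), (y, n, 13)}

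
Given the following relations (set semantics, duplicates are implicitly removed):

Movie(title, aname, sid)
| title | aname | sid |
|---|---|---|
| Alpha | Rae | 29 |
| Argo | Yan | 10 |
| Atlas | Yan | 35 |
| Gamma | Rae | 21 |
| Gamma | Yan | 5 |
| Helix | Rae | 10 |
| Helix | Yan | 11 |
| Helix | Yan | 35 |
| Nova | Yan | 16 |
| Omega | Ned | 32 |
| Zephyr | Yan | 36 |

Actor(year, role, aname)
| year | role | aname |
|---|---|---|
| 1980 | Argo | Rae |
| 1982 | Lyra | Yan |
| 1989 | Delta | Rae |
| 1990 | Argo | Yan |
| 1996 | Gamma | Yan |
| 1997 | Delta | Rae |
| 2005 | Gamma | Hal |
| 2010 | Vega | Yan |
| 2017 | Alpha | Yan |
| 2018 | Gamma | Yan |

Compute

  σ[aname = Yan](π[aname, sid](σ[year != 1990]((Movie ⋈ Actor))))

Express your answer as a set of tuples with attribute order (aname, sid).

Movie ⋈ Actor (natural join on aname): {(Alpha, Rae, 29, 1980, Argo), (Alpha, Rae, 29, 1989, Delta), (Alpha, Rae, 29, 1997, Delta), (Argo, Yan, 10, 1982, Lyra), (Argo, Yan, 10, 1990, Argo), (Argo, Yan, 10, 1996, Gamma), (Argo, Yan, 10, 2010, Vega), (Argo, Yan, 10, 2017, Alpha), (Argo, Yan, 10, 2018, Gamma), (Atlas, Yan, 35, 1982, Lyra), (Atlas, Yan, 35, 1990, Argo), (Atlas, Yan, 35, 1996, Gamma), (Atlas, Yan, 35, 2010, Vega), (Atlas, Yan, 35, 2017, Alpha), (Atlas, Yan, 35, 2018, Gamma), (Gamma, Rae, 21, 1980, Argo), (Gamma, Rae, 21, 1989, Delta), (Gamma, Rae, 21, 1997, Delta), (Gamma, Yan, 5, 1982, Lyra), (Gamma, Yan, 5, 1990, Argo), (Gamma, Yan, 5, 1996, Gamma), (Gamma, Yan, 5, 2010, Vega), (Gamma, Yan, 5, 2017, Alpha), (Gamma, Yan, 5, 2018, Gamma), (Helix, Rae, 10, 1980, Argo), (Helix, Rae, 10, 1989, Delta), (Helix, Rae, 10, 1997, Delta), (Helix, Yan, 11, 1982, Lyra), (Helix, Yan, 11, 1990, Argo), (Helix, Yan, 11, 1996, Gamma), (Helix, Yan, 11, 2010, Vega), (Helix, Yan, 11, 2017, Alpha), (Helix, Yan, 11, 2018, Gamma), (Helix, Yan, 35, 1982, Lyra), (Helix, Yan, 35, 1990, Argo), (Helix, Yan, 35, 1996, Gamma), (Helix, Yan, 35, 2010, Vega), (Helix, Yan, 35, 2017, Alpha), (Helix, Yan, 35, 2018, Gamma), (Nova, Yan, 16, 1982, Lyra), (Nova, Yan, 16, 1990, Argo), (Nova, Yan, 16, 1996, Gamma), (Nova, Yan, 16, 2010, Vega), (Nova, Yan, 16, 2017, Alpha), (Nova, Yan, 16, 2018, Gamma), (Zephyr, Yan, 36, 1982, Lyra), (Zephyr, Yan, 36, 1990, Argo), (Zephyr, Yan, 36, 1996, Gamma), (Zephyr, Yan, 36, 2010, Vega), (Zephyr, Yan, 36, 2017, Alpha), (Zephyr, Yan, 36, 2018, Gamma)}
Apply σ_{year != 1990}; surviving tuples: {(Alpha, Rae, 29, 1980, Argo), (Alpha, Rae, 29, 1989, Delta), (Alpha, Rae, 29, 1997, Delta), (Argo, Yan, 10, 1982, Lyra), (Argo, Yan, 10, 1996, Gamma), (Argo, Yan, 10, 2010, Vega), (Argo, Yan, 10, 2017, Alpha), (Argo, Yan, 10, 2018, Gamma), (Atlas, Yan, 35, 1982, Lyra), (Atlas, Yan, 35, 1996, Gamma), (Atlas, Yan, 35, 2010, Vega), (Atlas, Yan, 35, 2017, Alpha), (Atlas, Yan, 35, 2018, Gamma), (Gamma, Rae, 21, 1980, Argo), (Gamma, Rae, 21, 1989, Delta), (Gamma, Rae, 21, 1997, Delta), (Gamma, Yan, 5, 1982, Lyra), (Gamma, Yan, 5, 1996, Gamma), (Gamma, Yan, 5, 2010, Vega), (Gamma, Yan, 5, 2017, Alpha), (Gamma, Yan, 5, 2018, Gamma), (Helix, Rae, 10, 1980, Argo), (Helix, Rae, 10, 1989, Delta), (Helix, Rae, 10, 1997, Delta), (Helix, Yan, 11, 1982, Lyra), (Helix, Yan, 11, 1996, Gamma), (Helix, Yan, 11, 2010, Vega), (Helix, Yan, 11, 2017, Alpha), (Helix, Yan, 11, 2018, Gamma), (Helix, Yan, 35, 1982, Lyra), (Helix, Yan, 35, 1996, Gamma), (Helix, Yan, 35, 2010, Vega), (Helix, Yan, 35, 2017, Alpha), (Helix, Yan, 35, 2018, Gamma), (Nova, Yan, 16, 1982, Lyra), (Nova, Yan, 16, 1996, Gamma), (Nova, Yan, 16, 2010, Vega), (Nova, Yan, 16, 2017, Alpha), (Nova, Yan, 16, 2018, Gamma), (Zephyr, Yan, 36, 1982, Lyra), (Zephyr, Yan, 36, 1996, Gamma), (Zephyr, Yan, 36, 2010, Vega), (Zephyr, Yan, 36, 2017, Alpha), (Zephyr, Yan, 36, 2018, Gamma)}
Keep only column(s) aname, sid (35 duplicate(s) eliminated): {(Rae, 10), (Rae, 21), (Rae, 29), (Yan, 10), (Yan, 11), (Yan, 16), (Yan, 35), (Yan, 36), (Yan, 5)}
Apply σ_{aname = Yan}; surviving tuples: {(Yan, 10), (Yan, 11), (Yan, 16), (Yan, 35), (Yan, 36), (Yan, 5)}

{(Yan, 10), (Yan, 11), (Yan, 16), (Yan, 35), (Yan, 36), (Yan, 5)}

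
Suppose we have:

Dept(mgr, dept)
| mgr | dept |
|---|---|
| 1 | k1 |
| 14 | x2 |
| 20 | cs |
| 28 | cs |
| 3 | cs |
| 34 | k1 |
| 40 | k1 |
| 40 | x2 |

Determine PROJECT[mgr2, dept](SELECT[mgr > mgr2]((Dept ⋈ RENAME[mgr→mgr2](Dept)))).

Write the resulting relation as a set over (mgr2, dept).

ρ[mgr→mgr2]: schema becomes (mgr2, dept); tuples unchanged.
Natural join on dept: {(1, k1, 1), (1, k1, 34), (1, k1, 40), (14, x2, 14), (14, x2, 40), (20, cs, 20), (20, cs, 28), (20, cs, 3), (28, cs, 20), (28, cs, 28), (28, cs, 3), (3, cs, 20), (3, cs, 28), (3, cs, 3), (34, k1, 1), (34, k1, 34), (34, k1, 40), (40, k1, 1), (40, k1, 34), (40, k1, 40), (40, x2, 14), (40, x2, 40)}
Filtering on mgr > mgr2 leaves {(20, cs, 3), (28, cs, 20), (28, cs, 3), (34, k1, 1), (40, k1, 1), (40, k1, 34), (40, x2, 14)}.
π[mgr2, dept]: project onto (mgr2, dept) (2 duplicate(s) eliminated) → {(1, k1), (14, x2), (20, cs), (3, cs), (34, k1)}

{(1, k1), (14, x2), (20, cs), (3, cs), (34, k1)}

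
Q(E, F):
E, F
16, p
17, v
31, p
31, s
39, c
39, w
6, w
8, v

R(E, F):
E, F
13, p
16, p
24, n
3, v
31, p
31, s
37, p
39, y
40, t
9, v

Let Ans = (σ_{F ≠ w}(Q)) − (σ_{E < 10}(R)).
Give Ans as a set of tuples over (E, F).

{(16, p), (17, v), (31, p), (31, s), (39, c), (8, v)}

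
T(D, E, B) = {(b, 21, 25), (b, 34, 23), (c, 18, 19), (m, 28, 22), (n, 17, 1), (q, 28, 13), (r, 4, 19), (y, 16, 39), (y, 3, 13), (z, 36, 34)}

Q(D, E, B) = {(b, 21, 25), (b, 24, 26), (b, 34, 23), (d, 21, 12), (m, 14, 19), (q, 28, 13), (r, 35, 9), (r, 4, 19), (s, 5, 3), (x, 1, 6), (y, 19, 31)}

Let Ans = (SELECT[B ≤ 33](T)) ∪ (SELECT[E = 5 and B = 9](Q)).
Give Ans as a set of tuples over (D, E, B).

{(b, 21, 25), (b, 34, 23), (c, 18, 19), (m, 28, 22), (n, 17, 1), (q, 28, 13), (r, 4, 19), (y, 3, 13)}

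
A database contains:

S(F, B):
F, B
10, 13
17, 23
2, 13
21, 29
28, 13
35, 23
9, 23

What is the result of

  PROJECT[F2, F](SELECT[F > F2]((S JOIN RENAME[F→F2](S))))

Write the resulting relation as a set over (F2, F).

ρ[F→F2]: schema becomes (F2, B); tuples unchanged.
Joining S and RENAME[F→F2](S) on B yields {(10, 13, 10), (10, 13, 2), (10, 13, 28), (17, 23, 17), (17, 23, 35), (17, 23, 9), (2, 13, 10), (2, 13, 2), (2, 13, 28), (21, 29, 21), (28, 13, 10), (28, 13, 2), (28, 13, 28), (35, 23, 17), (35, 23, 35), (35, 23, 9), (9, 23, 17), (9, 23, 35), (9, 23, 9)}.
Apply σ_{F > F2}; surviving tuples: {(10, 13, 2), (17, 23, 9), (28, 13, 10), (28, 13, 2), (35, 23, 17), (35, 23, 9)}
π_{F2, F} gives {(10, 28), (17, 35), (2, 10), (2, 28), (9, 17), (9, 35)}.

{(10, 28), (17, 35), (2, 10), (2, 28), (9, 17), (9, 35)}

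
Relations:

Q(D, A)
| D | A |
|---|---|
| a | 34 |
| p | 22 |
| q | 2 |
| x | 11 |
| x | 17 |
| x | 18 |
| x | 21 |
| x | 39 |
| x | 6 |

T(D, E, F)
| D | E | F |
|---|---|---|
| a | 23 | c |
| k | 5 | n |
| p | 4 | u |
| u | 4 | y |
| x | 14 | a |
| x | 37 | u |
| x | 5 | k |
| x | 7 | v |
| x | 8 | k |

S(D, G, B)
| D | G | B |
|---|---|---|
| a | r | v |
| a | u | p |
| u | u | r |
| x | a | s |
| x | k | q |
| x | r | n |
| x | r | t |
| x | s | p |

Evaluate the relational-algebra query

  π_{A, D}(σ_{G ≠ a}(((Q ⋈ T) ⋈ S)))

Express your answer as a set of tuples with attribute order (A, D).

{(11, x), (17, x), (18, x), (21, x), (34, a), (39, x), (6, x)}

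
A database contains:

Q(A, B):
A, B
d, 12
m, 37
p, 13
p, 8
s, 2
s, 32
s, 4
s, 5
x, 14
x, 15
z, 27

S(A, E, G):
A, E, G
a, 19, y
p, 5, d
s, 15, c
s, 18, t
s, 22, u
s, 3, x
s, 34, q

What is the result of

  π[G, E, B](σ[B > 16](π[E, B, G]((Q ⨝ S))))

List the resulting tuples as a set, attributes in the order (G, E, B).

{(c, 15, 32), (q, 34, 32), (t, 18, 32), (u, 22, 32), (x, 3, 32)}

Natural join on A: {(p, 13, 5, d), (p, 8, 5, d), (s, 2, 15, c), (s, 2, 18, t), (s, 2, 22, u), (s, 2, 3, x), (s, 2, 34, q), (s, 32, 15, c), (s, 32, 18, t), (s, 32, 22, u), (s, 32, 3, x), (s, 32, 34, q), (s, 4, 15, c), (s, 4, 18, t), (s, 4, 22, u), (s, 4, 3, x), (s, 4, 34, q), (s, 5, 15, c), (s, 5, 18, t), (s, 5, 22, u), (s, 5, 3, x), (s, 5, 34, q)}
π[E, B, G]: project onto (E, B, G) → {(15, 2, c), (15, 32, c), (15, 4, c), (15, 5, c), (18, 2, t), (18, 32, t), (18, 4, t), (18, 5, t), (22, 2, u), (22, 32, u), (22, 4, u), (22, 5, u), (3, 2, x), (3, 32, x), (3, 4, x), (3, 5, x), (34, 2, q), (34, 32, q), (34, 4, q), (34, 5, q), (5, 13, d), (5, 8, d)}
Apply σ_{B > 16}; surviving tuples: {(15, 32, c), (18, 32, t), (22, 32, u), (3, 32, x), (34, 32, q)}
π[G, E, B]: project onto (G, E, B) → {(c, 15, 32), (q, 34, 32), (t, 18, 32), (u, 22, 32), (x, 3, 32)}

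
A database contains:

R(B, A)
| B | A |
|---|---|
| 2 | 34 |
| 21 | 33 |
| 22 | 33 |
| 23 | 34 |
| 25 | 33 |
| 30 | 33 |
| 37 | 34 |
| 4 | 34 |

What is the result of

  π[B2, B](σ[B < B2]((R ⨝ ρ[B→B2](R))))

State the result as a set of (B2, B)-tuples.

ρ[B→B2]: schema becomes (B2, A); tuples unchanged.
Natural join on A: {(2, 34, 2), (2, 34, 23), (2, 34, 37), (2, 34, 4), (21, 33, 21), (21, 33, 22), (21, 33, 25), (21, 33, 30), (22, 33, 21), (22, 33, 22), (22, 33, 25), (22, 33, 30), (23, 34, 2), (23, 34, 23), (23, 34, 37), (23, 34, 4), (25, 33, 21), (25, 33, 22), (25, 33, 25), (25, 33, 30), (30, 33, 21), (30, 33, 22), (30, 33, 25), (30, 33, 30), (37, 34, 2), (37, 34, 23), (37, 34, 37), (37, 34, 4), (4, 34, 2), (4, 34, 23), (4, 34, 37), (4, 34, 4)}
Filtering on B < B2 leaves {(2, 34, 23), (2, 34, 37), (2, 34, 4), (21, 33, 22), (21, 33, 25), (21, 33, 30), (22, 33, 25), (22, 33, 30), (23, 34, 37), (25, 33, 30), (4, 34, 23), (4, 34, 37)}.
π[B2, B]: project onto (B2, B) → {(22, 21), (23, 2), (23, 4), (25, 21), (25, 22), (30, 21), (30, 22), (30, 25), (37, 2), (37, 23), (37, 4), (4, 2)}

{(22, 21), (23, 2), (23, 4), (25, 21), (25, 22), (30, 21), (30, 22), (30, 25), (37, 2), (37, 23), (37, 4), (4, 2)}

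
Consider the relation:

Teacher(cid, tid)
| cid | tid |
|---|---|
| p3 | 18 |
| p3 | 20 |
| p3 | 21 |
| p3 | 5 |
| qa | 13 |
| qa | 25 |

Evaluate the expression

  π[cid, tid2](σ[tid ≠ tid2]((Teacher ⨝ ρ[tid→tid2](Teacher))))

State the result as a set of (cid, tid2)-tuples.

ρ[tid→tid2]: schema becomes (cid, tid2); tuples unchanged.
Teacher ⋈ ρ[tid→tid2](Teacher) (natural join on cid): {(p3, 18, 18), (p3, 18, 20), (p3, 18, 21), (p3, 18, 5), (p3, 20, 18), (p3, 20, 20), (p3, 20, 21), (p3, 20, 5), (p3, 21, 18), (p3, 21, 20), (p3, 21, 21), (p3, 21, 5), (p3, 5, 18), (p3, 5, 20), (p3, 5, 21), (p3, 5, 5), (qa, 13, 13), (qa, 13, 25), (qa, 25, 13), (qa, 25, 25)}
Selection tid ≠ tid2: {(p3, 18, 20), (p3, 18, 21), (p3, 18, 5), (p3, 20, 18), (p3, 20, 21), (p3, 20, 5), (p3, 21, 18), (p3, 21, 20), (p3, 21, 5), (p3, 5, 18), (p3, 5, 20), (p3, 5, 21), (qa, 13, 25), (qa, 25, 13)}
π[cid, tid2]: project onto (cid, tid2) (8 duplicate(s) eliminated) → {(p3, 18), (p3, 20), (p3, 21), (p3, 5), (qa, 13), (qa, 25)}

{(p3, 18), (p3, 20), (p3, 21), (p3, 5), (qa, 13), (qa, 25)}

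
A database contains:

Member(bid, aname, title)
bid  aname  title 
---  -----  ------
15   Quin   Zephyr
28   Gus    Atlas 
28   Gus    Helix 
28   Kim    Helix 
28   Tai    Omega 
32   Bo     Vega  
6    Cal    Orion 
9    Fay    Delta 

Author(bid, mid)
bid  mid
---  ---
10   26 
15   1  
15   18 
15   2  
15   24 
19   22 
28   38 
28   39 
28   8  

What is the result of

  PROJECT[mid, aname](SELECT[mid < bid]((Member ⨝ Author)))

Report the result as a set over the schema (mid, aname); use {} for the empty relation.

{(1, Quin), (2, Quin), (8, Gus), (8, Kim), (8, Tai)}

Natural join on bid: {(15, Quin, Zephyr, 1), (15, Quin, Zephyr, 18), (15, Quin, Zephyr, 2), (15, Quin, Zephyr, 24), (28, Gus, Atlas, 38), (28, Gus, Atlas, 39), (28, Gus, Atlas, 8), (28, Gus, Helix, 38), (28, Gus, Helix, 39), (28, Gus, Helix, 8), (28, Kim, Helix, 38), (28, Kim, Helix, 39), (28, Kim, Helix, 8), (28, Tai, Omega, 38), (28, Tai, Omega, 39), (28, Tai, Omega, 8)}
Selection mid < bid: {(15, Quin, Zephyr, 1), (15, Quin, Zephyr, 2), (28, Gus, Atlas, 8), (28, Gus, Helix, 8), (28, Kim, Helix, 8), (28, Tai, Omega, 8)}
Projecting to mid, aname (1 duplicate(s) eliminated): {(1, Quin), (2, Quin), (8, Gus), (8, Kim), (8, Tai)}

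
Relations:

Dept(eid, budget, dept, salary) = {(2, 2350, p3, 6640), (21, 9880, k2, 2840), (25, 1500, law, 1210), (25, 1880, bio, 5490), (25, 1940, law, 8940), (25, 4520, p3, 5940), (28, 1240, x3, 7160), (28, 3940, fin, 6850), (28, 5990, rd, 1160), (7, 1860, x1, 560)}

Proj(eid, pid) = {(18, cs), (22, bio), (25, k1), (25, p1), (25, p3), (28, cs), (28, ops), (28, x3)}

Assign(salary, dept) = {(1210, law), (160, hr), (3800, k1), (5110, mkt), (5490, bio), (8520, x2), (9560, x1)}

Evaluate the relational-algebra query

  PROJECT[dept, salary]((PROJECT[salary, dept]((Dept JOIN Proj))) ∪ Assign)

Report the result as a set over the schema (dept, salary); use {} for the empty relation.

{(bio, 5490), (fin, 6850), (hr, 160), (k1, 3800), (law, 1210), (law, 8940), (mkt, 5110), (p3, 5940), (rd, 1160), (x1, 9560), (x2, 8520), (x3, 7160)}

Natural join on eid: {(25, 1500, law, 1210, k1), (25, 1500, law, 1210, p1), (25, 1500, law, 1210, p3), (25, 1880, bio, 5490, k1), (25, 1880, bio, 5490, p1), (25, 1880, bio, 5490, p3), (25, 1940, law, 8940, k1), (25, 1940, law, 8940, p1), (25, 1940, law, 8940, p3), (25, 4520, p3, 5940, k1), (25, 4520, p3, 5940, p1), (25, 4520, p3, 5940, p3), (28, 1240, x3, 7160, cs), (28, 1240, x3, 7160, ops), (28, 1240, x3, 7160, x3), (28, 3940, fin, 6850, cs), (28, 3940, fin, 6850, ops), (28, 3940, fin, 6850, x3), (28, 5990, rd, 1160, cs), (28, 5990, rd, 1160, ops), (28, 5990, rd, 1160, x3)}
Projecting to salary, dept (14 duplicate(s) eliminated): {(1160, rd), (1210, law), (5490, bio), (5940, p3), (6850, fin), (7160, x3), (8940, law)}
Union: {(1160, rd), (1210, law), (5490, bio), (5940, p3), (6850, fin), (7160, x3), (8940, law)} with {(1210, law), (160, hr), (3800, k1), (5110, mkt), (5490, bio), (8520, x2), (9560, x1)} → {(1160, rd), (1210, law), (160, hr), (3800, k1), (5110, mkt), (5490, bio), (5940, p3), (6850, fin), (7160, x3), (8520, x2), (8940, law), (9560, x1)}
Projecting to dept, salary: {(bio, 5490), (fin, 6850), (hr, 160), (k1, 3800), (law, 1210), (law, 8940), (mkt, 5110), (p3, 5940), (rd, 1160), (x1, 9560), (x2, 8520), (x3, 7160)}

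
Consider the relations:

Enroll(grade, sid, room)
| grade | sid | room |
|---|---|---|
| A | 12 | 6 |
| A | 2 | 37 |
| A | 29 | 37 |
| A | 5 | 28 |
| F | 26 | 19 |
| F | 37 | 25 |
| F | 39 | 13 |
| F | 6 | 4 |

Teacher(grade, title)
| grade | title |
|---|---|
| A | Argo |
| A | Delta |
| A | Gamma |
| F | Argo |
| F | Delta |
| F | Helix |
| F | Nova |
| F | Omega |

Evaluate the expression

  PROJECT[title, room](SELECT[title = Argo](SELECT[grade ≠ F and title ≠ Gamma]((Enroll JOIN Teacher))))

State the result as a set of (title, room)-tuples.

Natural join on grade: {(A, 12, 6, Argo), (A, 12, 6, Delta), (A, 12, 6, Gamma), (A, 2, 37, Argo), (A, 2, 37, Delta), (A, 2, 37, Gamma), (A, 29, 37, Argo), (A, 29, 37, Delta), (A, 29, 37, Gamma), (A, 5, 28, Argo), (A, 5, 28, Delta), (A, 5, 28, Gamma), (F, 26, 19, Argo), (F, 26, 19, Delta), (F, 26, 19, Helix), (F, 26, 19, Nova), (F, 26, 19, Omega), (F, 37, 25, Argo), (F, 37, 25, Delta), (F, 37, 25, Helix), (F, 37, 25, Nova), (F, 37, 25, Omega), (F, 39, 13, Argo), (F, 39, 13, Delta), (F, 39, 13, Helix), (F, 39, 13, Nova), (F, 39, 13, Omega), (F, 6, 4, Argo), (F, 6, 4, Delta), (F, 6, 4, Helix), (F, 6, 4, Nova), (F, 6, 4, Omega)}
σ[grade ≠ F and title ≠ Gamma]: keep tuples satisfying grade ≠ F and title ≠ Gamma → {(A, 12, 6, Argo), (A, 12, 6, Delta), (A, 2, 37, Argo), (A, 2, 37, Delta), (A, 29, 37, Argo), (A, 29, 37, Delta), (A, 5, 28, Argo), (A, 5, 28, Delta)}
σ[title = Argo]: keep tuples satisfying title = Argo → {(A, 12, 6, Argo), (A, 2, 37, Argo), (A, 29, 37, Argo), (A, 5, 28, Argo)}
Keep only column(s) title, room (1 duplicate(s) eliminated): {(Argo, 28), (Argo, 37), (Argo, 6)}

{(Argo, 28), (Argo, 37), (Argo, 6)}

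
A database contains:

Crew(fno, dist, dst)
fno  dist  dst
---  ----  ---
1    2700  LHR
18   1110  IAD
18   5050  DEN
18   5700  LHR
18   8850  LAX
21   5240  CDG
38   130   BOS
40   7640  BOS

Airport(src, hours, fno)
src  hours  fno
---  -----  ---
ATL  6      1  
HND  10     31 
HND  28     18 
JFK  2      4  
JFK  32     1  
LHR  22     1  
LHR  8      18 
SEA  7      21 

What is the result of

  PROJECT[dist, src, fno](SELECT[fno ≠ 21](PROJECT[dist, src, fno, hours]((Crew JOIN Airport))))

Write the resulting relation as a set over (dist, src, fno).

Crew ⋈ Airport (natural join on fno): {(1, 2700, LHR, ATL, 6), (1, 2700, LHR, JFK, 32), (1, 2700, LHR, LHR, 22), (18, 1110, IAD, HND, 28), (18, 1110, IAD, LHR, 8), (18, 5050, DEN, HND, 28), (18, 5050, DEN, LHR, 8), (18, 5700, LHR, HND, 28), (18, 5700, LHR, LHR, 8), (18, 8850, LAX, HND, 28), (18, 8850, LAX, LHR, 8), (21, 5240, CDG, SEA, 7)}
Keep only column(s) dist, src, fno, hours: {(1110, HND, 18, 28), (1110, LHR, 18, 8), (2700, ATL, 1, 6), (2700, JFK, 1, 32), (2700, LHR, 1, 22), (5050, HND, 18, 28), (5050, LHR, 18, 8), (5240, SEA, 21, 7), (5700, HND, 18, 28), (5700, LHR, 18, 8), (8850, HND, 18, 28), (8850, LHR, 18, 8)}
Apply σ_{fno ≠ 21}; surviving tuples: {(1110, HND, 18, 28), (1110, LHR, 18, 8), (2700, ATL, 1, 6), (2700, JFK, 1, 32), (2700, LHR, 1, 22), (5050, HND, 18, 28), (5050, LHR, 18, 8), (5700, HND, 18, 28), (5700, LHR, 18, 8), (8850, HND, 18, 28), (8850, LHR, 18, 8)}
Keep only column(s) dist, src, fno: {(1110, HND, 18), (1110, LHR, 18), (2700, ATL, 1), (2700, JFK, 1), (2700, LHR, 1), (5050, HND, 18), (5050, LHR, 18), (5700, HND, 18), (5700, LHR, 18), (8850, HND, 18), (8850, LHR, 18)}

{(1110, HND, 18), (1110, LHR, 18), (2700, ATL, 1), (2700, JFK, 1), (2700, LHR, 1), (5050, HND, 18), (5050, LHR, 18), (5700, HND, 18), (5700, LHR, 18), (8850, HND, 18), (8850, LHR, 18)}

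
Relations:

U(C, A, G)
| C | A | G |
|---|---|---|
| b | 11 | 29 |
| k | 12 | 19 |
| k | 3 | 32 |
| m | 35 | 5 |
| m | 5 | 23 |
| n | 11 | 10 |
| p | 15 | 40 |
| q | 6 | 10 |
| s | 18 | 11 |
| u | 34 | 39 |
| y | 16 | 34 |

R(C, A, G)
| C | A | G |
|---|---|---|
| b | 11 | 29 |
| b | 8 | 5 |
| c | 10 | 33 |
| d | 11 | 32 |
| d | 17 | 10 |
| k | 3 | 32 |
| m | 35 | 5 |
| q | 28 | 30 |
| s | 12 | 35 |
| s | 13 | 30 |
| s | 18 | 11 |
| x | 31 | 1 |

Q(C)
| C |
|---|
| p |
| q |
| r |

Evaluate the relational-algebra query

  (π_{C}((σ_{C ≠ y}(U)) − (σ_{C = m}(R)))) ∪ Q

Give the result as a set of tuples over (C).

{b, k, m, n, p, q, r, s, u}

Filtering on C ≠ y leaves {(b, 11, 29), (k, 12, 19), (k, 3, 32), (m, 35, 5), (m, 5, 23), (n, 11, 10), (p, 15, 40), (q, 6, 10), (s, 18, 11), (u, 34, 39)}.
Filtering on C = m leaves {(m, 35, 5)}.
Taking the difference: {(b, 11, 29), (k, 12, 19), (k, 3, 32), (m, 5, 23), (n, 11, 10), (p, 15, 40), (q, 6, 10), (s, 18, 11), (u, 34, 39)}
π_{C} gives {b, k, m, n, p, q, s, u} (1 duplicate(s) eliminated).
Taking the union: {b, k, m, n, p, q, r, s, u}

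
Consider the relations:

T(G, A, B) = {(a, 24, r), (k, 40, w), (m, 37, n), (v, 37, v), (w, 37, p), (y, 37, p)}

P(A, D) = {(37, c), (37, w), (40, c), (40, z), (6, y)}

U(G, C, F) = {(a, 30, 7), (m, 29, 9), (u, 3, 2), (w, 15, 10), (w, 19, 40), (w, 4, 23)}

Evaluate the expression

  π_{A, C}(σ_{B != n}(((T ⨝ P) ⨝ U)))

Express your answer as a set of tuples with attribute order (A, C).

Natural join on A: {(k, 40, w, c), (k, 40, w, z), (m, 37, n, c), (m, 37, n, w), (v, 37, v, c), (v, 37, v, w), (w, 37, p, c), (w, 37, p, w), (y, 37, p, c), (y, 37, p, w)}
Natural join on G: {(m, 37, n, c, 29, 9), (m, 37, n, w, 29, 9), (w, 37, p, c, 15, 10), (w, 37, p, c, 19, 40), (w, 37, p, c, 4, 23), (w, 37, p, w, 15, 10), (w, 37, p, w, 19, 40), (w, 37, p, w, 4, 23)}
σ[B != n]: keep tuples satisfying B != n → {(w, 37, p, c, 15, 10), (w, 37, p, c, 19, 40), (w, 37, p, c, 4, 23), (w, 37, p, w, 15, 10), (w, 37, p, w, 19, 40), (w, 37, p, w, 4, 23)}
π_{A, C} gives {(37, 15), (37, 19), (37, 4)} (3 duplicate(s) eliminated).

{(37, 15), (37, 19), (37, 4)}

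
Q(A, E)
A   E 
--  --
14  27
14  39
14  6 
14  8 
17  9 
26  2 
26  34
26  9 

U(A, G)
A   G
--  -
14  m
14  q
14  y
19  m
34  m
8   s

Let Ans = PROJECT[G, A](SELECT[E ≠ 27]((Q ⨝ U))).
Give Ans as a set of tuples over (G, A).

Q ⋈ U (natural join on A): {(14, 27, m), (14, 27, q), (14, 27, y), (14, 39, m), (14, 39, q), (14, 39, y), (14, 6, m), (14, 6, q), (14, 6, y), (14, 8, m), (14, 8, q), (14, 8, y)}
σ[E ≠ 27]: keep tuples satisfying E ≠ 27 → {(14, 39, m), (14, 39, q), (14, 39, y), (14, 6, m), (14, 6, q), (14, 6, y), (14, 8, m), (14, 8, q), (14, 8, y)}
π_{G, A} gives {(m, 14), (q, 14), (y, 14)} (6 duplicate(s) eliminated).

{(m, 14), (q, 14), (y, 14)}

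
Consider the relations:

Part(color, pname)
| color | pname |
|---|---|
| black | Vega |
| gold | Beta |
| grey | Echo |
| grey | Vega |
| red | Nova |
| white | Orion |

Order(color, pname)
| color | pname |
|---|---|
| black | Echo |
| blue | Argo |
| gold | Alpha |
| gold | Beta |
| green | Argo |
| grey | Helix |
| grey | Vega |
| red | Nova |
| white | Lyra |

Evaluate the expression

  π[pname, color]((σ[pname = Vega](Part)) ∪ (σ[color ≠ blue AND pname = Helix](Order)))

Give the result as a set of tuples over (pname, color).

{(Helix, grey), (Vega, black), (Vega, grey)}

Selection pname = Vega: {(black, Vega), (grey, Vega)}
Selection color ≠ blue AND pname = Helix: {(grey, Helix)}
Taking the union: {(black, Vega), (grey, Helix), (grey, Vega)}
Keep only column(s) pname, color: {(Helix, grey), (Vega, black), (Vega, grey)}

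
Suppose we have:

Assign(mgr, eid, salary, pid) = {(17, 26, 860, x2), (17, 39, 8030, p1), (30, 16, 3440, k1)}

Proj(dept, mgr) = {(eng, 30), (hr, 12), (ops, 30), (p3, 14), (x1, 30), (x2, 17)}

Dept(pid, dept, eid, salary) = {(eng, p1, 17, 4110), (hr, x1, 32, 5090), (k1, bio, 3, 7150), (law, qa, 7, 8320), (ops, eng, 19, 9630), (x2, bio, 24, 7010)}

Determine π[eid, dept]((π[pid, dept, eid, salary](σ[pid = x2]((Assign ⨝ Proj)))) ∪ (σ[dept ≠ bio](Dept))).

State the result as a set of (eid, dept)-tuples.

{(17, p1), (19, eng), (26, x2), (32, x1), (7, qa)}

Joining Assign and Proj on mgr yields {(17, 26, 860, x2, x2), (17, 39, 8030, p1, x2), (30, 16, 3440, k1, eng), (30, 16, 3440, k1, ops), (30, 16, 3440, k1, x1)}.
σ[pid = x2]: keep tuples satisfying pid = x2 → {(17, 26, 860, x2, x2)}
Keep only column(s) pid, dept, eid, salary: {(x2, x2, 26, 860)}
σ[dept ≠ bio]: keep tuples satisfying dept ≠ bio → {(eng, p1, 17, 4110), (hr, x1, 32, 5090), (law, qa, 7, 8320), (ops, eng, 19, 9630)}
Union: {(x2, x2, 26, 860)} with {(eng, p1, 17, 4110), (hr, x1, 32, 5090), (law, qa, 7, 8320), (ops, eng, 19, 9630)} → {(eng, p1, 17, 4110), (hr, x1, 32, 5090), (law, qa, 7, 8320), (ops, eng, 19, 9630), (x2, x2, 26, 860)}
Keep only column(s) eid, dept: {(17, p1), (19, eng), (26, x2), (32, x1), (7, qa)}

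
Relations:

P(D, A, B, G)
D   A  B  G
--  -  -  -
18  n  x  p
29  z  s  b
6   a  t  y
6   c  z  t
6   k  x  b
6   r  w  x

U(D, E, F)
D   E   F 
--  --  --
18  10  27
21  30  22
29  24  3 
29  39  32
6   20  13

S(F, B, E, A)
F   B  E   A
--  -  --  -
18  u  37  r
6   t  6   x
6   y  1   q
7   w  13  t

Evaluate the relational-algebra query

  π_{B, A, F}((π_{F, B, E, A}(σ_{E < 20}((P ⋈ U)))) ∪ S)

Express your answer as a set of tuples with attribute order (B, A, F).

Natural join on D: {(18, n, x, p, 10, 27), (29, z, s, b, 24, 3), (29, z, s, b, 39, 32), (6, a, t, y, 20, 13), (6, c, z, t, 20, 13), (6, k, x, b, 20, 13), (6, r, w, x, 20, 13)}
σ[E < 20]: keep tuples satisfying E < 20 → {(18, n, x, p, 10, 27)}
π[F, B, E, A]: project onto (F, B, E, A) → {(27, x, 10, n)}
Set union of the two operands is {(18, u, 37, r), (27, x, 10, n), (6, t, 6, x), (6, y, 1, q), (7, w, 13, t)}.
π[B, A, F]: project onto (B, A, F) → {(t, x, 6), (u, r, 18), (w, t, 7), (x, n, 27), (y, q, 6)}

{(t, x, 6), (u, r, 18), (w, t, 7), (x, n, 27), (y, q, 6)}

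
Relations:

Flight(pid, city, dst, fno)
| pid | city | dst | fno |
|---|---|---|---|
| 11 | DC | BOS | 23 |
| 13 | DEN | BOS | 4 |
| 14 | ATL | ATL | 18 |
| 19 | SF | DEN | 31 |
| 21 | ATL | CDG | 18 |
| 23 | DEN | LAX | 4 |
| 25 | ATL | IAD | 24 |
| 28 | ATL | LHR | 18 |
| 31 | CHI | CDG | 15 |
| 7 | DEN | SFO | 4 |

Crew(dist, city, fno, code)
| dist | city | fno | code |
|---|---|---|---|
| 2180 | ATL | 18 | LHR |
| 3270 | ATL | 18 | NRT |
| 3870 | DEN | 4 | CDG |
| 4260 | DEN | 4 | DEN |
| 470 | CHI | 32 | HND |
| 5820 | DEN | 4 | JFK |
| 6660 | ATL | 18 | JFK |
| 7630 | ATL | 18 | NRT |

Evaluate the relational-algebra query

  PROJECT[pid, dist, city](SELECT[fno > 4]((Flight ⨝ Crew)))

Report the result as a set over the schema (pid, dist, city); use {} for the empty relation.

{(14, 2180, ATL), (14, 3270, ATL), (14, 6660, ATL), (14, 7630, ATL), (21, 2180, ATL), (21, 3270, ATL), (21, 6660, ATL), (21, 7630, ATL), (28, 2180, ATL), (28, 3270, ATL), (28, 6660, ATL), (28, 7630, ATL)}

Natural join on city, fno: {(13, DEN, BOS, 4, 3870, CDG), (13, DEN, BOS, 4, 4260, DEN), (13, DEN, BOS, 4, 5820, JFK), (14, ATL, ATL, 18, 2180, LHR), (14, ATL, ATL, 18, 3270, NRT), (14, ATL, ATL, 18, 6660, JFK), (14, ATL, ATL, 18, 7630, NRT), (21, ATL, CDG, 18, 2180, LHR), (21, ATL, CDG, 18, 3270, NRT), (21, ATL, CDG, 18, 6660, JFK), (21, ATL, CDG, 18, 7630, NRT), (23, DEN, LAX, 4, 3870, CDG), (23, DEN, LAX, 4, 4260, DEN), (23, DEN, LAX, 4, 5820, JFK), (28, ATL, LHR, 18, 2180, LHR), (28, ATL, LHR, 18, 3270, NRT), (28, ATL, LHR, 18, 6660, JFK), (28, ATL, LHR, 18, 7630, NRT), (7, DEN, SFO, 4, 3870, CDG), (7, DEN, SFO, 4, 4260, DEN), (7, DEN, SFO, 4, 5820, JFK)}
σ[fno > 4]: keep tuples satisfying fno > 4 → {(14, ATL, ATL, 18, 2180, LHR), (14, ATL, ATL, 18, 3270, NRT), (14, ATL, ATL, 18, 6660, JFK), (14, ATL, ATL, 18, 7630, NRT), (21, ATL, CDG, 18, 2180, LHR), (21, ATL, CDG, 18, 3270, NRT), (21, ATL, CDG, 18, 6660, JFK), (21, ATL, CDG, 18, 7630, NRT), (28, ATL, LHR, 18, 2180, LHR), (28, ATL, LHR, 18, 3270, NRT), (28, ATL, LHR, 18, 6660, JFK), (28, ATL, LHR, 18, 7630, NRT)}
Keep only column(s) pid, dist, city: {(14, 2180, ATL), (14, 3270, ATL), (14, 6660, ATL), (14, 7630, ATL), (21, 2180, ATL), (21, 3270, ATL), (21, 6660, ATL), (21, 7630, ATL), (28, 2180, ATL), (28, 3270, ATL), (28, 6660, ATL), (28, 7630, ATL)}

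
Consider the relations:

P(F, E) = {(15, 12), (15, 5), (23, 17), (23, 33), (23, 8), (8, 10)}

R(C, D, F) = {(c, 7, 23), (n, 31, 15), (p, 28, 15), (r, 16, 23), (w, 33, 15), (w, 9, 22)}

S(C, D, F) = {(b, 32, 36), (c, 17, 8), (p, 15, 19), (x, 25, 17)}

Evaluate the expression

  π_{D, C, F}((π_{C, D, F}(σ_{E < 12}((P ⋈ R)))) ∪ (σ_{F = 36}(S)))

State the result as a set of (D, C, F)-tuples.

{(16, r, 23), (28, p, 15), (31, n, 15), (32, b, 36), (33, w, 15), (7, c, 23)}

Joining P and R on F yields {(15, 12, n, 31), (15, 12, p, 28), (15, 12, w, 33), (15, 5, n, 31), (15, 5, p, 28), (15, 5, w, 33), (23, 17, c, 7), (23, 17, r, 16), (23, 33, c, 7), (23, 33, r, 16), (23, 8, c, 7), (23, 8, r, 16)}.
Selection E < 12: {(15, 5, n, 31), (15, 5, p, 28), (15, 5, w, 33), (23, 8, c, 7), (23, 8, r, 16)}
π[C, D, F]: project onto (C, D, F) → {(c, 7, 23), (n, 31, 15), (p, 28, 15), (r, 16, 23), (w, 33, 15)}
Selection F = 36: {(b, 32, 36)}
Union: {(c, 7, 23), (n, 31, 15), (p, 28, 15), (r, 16, 23), (w, 33, 15)} with {(b, 32, 36)} → {(b, 32, 36), (c, 7, 23), (n, 31, 15), (p, 28, 15), (r, 16, 23), (w, 33, 15)}
π[D, C, F]: project onto (D, C, F) → {(16, r, 23), (28, p, 15), (31, n, 15), (32, b, 36), (33, w, 15), (7, c, 23)}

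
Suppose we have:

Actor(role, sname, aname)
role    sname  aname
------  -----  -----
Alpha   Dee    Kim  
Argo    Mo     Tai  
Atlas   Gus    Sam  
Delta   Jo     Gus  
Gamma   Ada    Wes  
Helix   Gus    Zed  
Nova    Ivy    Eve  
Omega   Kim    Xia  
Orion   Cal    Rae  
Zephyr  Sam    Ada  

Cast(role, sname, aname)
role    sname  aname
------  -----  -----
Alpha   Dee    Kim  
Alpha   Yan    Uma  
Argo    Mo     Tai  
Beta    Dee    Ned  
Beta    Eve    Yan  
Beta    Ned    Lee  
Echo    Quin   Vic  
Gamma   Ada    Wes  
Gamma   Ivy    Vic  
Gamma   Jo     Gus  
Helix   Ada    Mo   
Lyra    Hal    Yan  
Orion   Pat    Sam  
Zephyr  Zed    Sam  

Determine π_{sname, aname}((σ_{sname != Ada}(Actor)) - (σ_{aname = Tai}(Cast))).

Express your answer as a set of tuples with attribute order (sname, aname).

{(Cal, Rae), (Dee, Kim), (Gus, Sam), (Gus, Zed), (Ivy, Eve), (Jo, Gus), (Kim, Xia), (Sam, Ada)}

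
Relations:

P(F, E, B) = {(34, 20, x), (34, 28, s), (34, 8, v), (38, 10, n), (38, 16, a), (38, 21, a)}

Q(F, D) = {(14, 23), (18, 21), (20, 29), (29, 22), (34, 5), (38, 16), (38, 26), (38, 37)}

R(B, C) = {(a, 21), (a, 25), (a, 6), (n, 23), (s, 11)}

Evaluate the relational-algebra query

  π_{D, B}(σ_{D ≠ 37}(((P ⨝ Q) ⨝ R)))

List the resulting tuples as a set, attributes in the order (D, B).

{(16, a), (16, n), (26, a), (26, n), (5, s)}

Natural join on F: {(34, 20, x, 5), (34, 28, s, 5), (34, 8, v, 5), (38, 10, n, 16), (38, 10, n, 26), (38, 10, n, 37), (38, 16, a, 16), (38, 16, a, 26), (38, 16, a, 37), (38, 21, a, 16), (38, 21, a, 26), (38, 21, a, 37)}
Natural join on B: {(34, 28, s, 5, 11), (38, 10, n, 16, 23), (38, 10, n, 26, 23), (38, 10, n, 37, 23), (38, 16, a, 16, 21), (38, 16, a, 16, 25), (38, 16, a, 16, 6), (38, 16, a, 26, 21), (38, 16, a, 26, 25), (38, 16, a, 26, 6), (38, 16, a, 37, 21), (38, 16, a, 37, 25), (38, 16, a, 37, 6), (38, 21, a, 16, 21), (38, 21, a, 16, 25), (38, 21, a, 16, 6), (38, 21, a, 26, 21), (38, 21, a, 26, 25), (38, 21, a, 26, 6), (38, 21, a, 37, 21), (38, 21, a, 37, 25), (38, 21, a, 37, 6)}
σ[D ≠ 37]: keep tuples satisfying D ≠ 37 → {(34, 28, s, 5, 11), (38, 10, n, 16, 23), (38, 10, n, 26, 23), (38, 16, a, 16, 21), (38, 16, a, 16, 25), (38, 16, a, 16, 6), (38, 16, a, 26, 21), (38, 16, a, 26, 25), (38, 16, a, 26, 6), (38, 21, a, 16, 21), (38, 21, a, 16, 25), (38, 21, a, 16, 6), (38, 21, a, 26, 21), (38, 21, a, 26, 25), (38, 21, a, 26, 6)}
Keep only column(s) D, B (10 duplicate(s) eliminated): {(16, a), (16, n), (26, a), (26, n), (5, s)}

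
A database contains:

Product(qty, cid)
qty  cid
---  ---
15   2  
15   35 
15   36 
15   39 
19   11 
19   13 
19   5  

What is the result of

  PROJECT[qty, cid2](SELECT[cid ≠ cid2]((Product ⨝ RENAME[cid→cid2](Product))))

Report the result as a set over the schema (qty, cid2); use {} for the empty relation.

{(15, 2), (15, 35), (15, 36), (15, 39), (19, 11), (19, 13), (19, 5)}

ρ[cid→cid2]: schema becomes (qty, cid2); tuples unchanged.
Joining Product and RENAME[cid→cid2](Product) on qty yields {(15, 2, 2), (15, 2, 35), (15, 2, 36), (15, 2, 39), (15, 35, 2), (15, 35, 35), (15, 35, 36), (15, 35, 39), (15, 36, 2), (15, 36, 35), (15, 36, 36), (15, 36, 39), (15, 39, 2), (15, 39, 35), (15, 39, 36), (15, 39, 39), (19, 11, 11), (19, 11, 13), (19, 11, 5), (19, 13, 11), (19, 13, 13), (19, 13, 5), (19, 5, 11), (19, 5, 13), (19, 5, 5)}.
σ[cid ≠ cid2]: keep tuples satisfying cid ≠ cid2 → {(15, 2, 35), (15, 2, 36), (15, 2, 39), (15, 35, 2), (15, 35, 36), (15, 35, 39), (15, 36, 2), (15, 36, 35), (15, 36, 39), (15, 39, 2), (15, 39, 35), (15, 39, 36), (19, 11, 13), (19, 11, 5), (19, 13, 11), (19, 13, 5), (19, 5, 11), (19, 5, 13)}
π_{qty, cid2} gives {(15, 2), (15, 35), (15, 36), (15, 39), (19, 11), (19, 13), (19, 5)} (11 duplicate(s) eliminated).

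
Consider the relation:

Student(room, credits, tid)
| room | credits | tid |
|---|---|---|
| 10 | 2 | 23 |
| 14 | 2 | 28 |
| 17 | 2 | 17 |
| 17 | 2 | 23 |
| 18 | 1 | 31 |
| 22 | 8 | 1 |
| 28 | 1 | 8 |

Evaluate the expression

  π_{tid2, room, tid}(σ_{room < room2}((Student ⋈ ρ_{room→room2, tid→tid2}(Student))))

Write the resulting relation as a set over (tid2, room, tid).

{(17, 10, 23), (17, 14, 28), (23, 10, 23), (23, 14, 28), (28, 10, 23), (8, 18, 31)}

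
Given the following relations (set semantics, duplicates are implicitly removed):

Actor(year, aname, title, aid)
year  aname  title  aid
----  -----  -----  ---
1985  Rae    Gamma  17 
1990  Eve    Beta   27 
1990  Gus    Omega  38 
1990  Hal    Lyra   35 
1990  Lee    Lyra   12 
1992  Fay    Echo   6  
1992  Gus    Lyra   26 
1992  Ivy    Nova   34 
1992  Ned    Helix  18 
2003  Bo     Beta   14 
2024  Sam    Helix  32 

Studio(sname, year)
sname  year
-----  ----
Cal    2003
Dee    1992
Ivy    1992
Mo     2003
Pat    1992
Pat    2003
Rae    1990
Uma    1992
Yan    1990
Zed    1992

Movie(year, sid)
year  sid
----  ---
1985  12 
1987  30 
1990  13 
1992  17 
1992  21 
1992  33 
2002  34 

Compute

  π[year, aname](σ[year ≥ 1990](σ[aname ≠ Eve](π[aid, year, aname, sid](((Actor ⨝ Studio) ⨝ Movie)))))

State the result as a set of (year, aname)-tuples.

Joining Actor and Studio on year yields {(1990, Eve, Beta, 27, Rae), (1990, Eve, Beta, 27, Yan), (1990, Gus, Omega, 38, Rae), (1990, Gus, Omega, 38, Yan), (1990, Hal, Lyra, 35, Rae), (1990, Hal, Lyra, 35, Yan), (1990, Lee, Lyra, 12, Rae), (1990, Lee, Lyra, 12, Yan), (1992, Fay, Echo, 6, Dee), (1992, Fay, Echo, 6, Ivy), (1992, Fay, Echo, 6, Pat), (1992, Fay, Echo, 6, Uma), (1992, Fay, Echo, 6, Zed), (1992, Gus, Lyra, 26, Dee), (1992, Gus, Lyra, 26, Ivy), (1992, Gus, Lyra, 26, Pat), (1992, Gus, Lyra, 26, Uma), (1992, Gus, Lyra, 26, Zed), (1992, Ivy, Nova, 34, Dee), (1992, Ivy, Nova, 34, Ivy), (1992, Ivy, Nova, 34, Pat), (1992, Ivy, Nova, 34, Uma), (1992, Ivy, Nova, 34, Zed), (1992, Ned, Helix, 18, Dee), (1992, Ned, Helix, 18, Ivy), (1992, Ned, Helix, 18, Pat), (1992, Ned, Helix, 18, Uma), (1992, Ned, Helix, 18, Zed), (2003, Bo, Beta, 14, Cal), (2003, Bo, Beta, 14, Mo), (2003, Bo, Beta, 14, Pat)}.
Joining (Actor ⨝ Studio) and Movie on year yields {(1990, Eve, Beta, 27, Rae, 13), (1990, Eve, Beta, 27, Yan, 13), (1990, Gus, Omega, 38, Rae, 13), (1990, Gus, Omega, 38, Yan, 13), (1990, Hal, Lyra, 35, Rae, 13), (1990, Hal, Lyra, 35, Yan, 13), (1990, Lee, Lyra, 12, Rae, 13), (1990, Lee, Lyra, 12, Yan, 13), (1992, Fay, Echo, 6, Dee, 17), (1992, Fay, Echo, 6, Dee, 21), (1992, Fay, Echo, 6, Dee, 33), (1992, Fay, Echo, 6, Ivy, 17), (1992, Fay, Echo, 6, Ivy, 21), (1992, Fay, Echo, 6, Ivy, 33), (1992, Fay, Echo, 6, Pat, 17), (1992, Fay, Echo, 6, Pat, 21), (1992, Fay, Echo, 6, Pat, 33), (1992, Fay, Echo, 6, Uma, 17), (1992, Fay, Echo, 6, Uma, 21), (1992, Fay, Echo, 6, Uma, 33), (1992, Fay, Echo, 6, Zed, 17), (1992, Fay, Echo, 6, Zed, 21), (1992, Fay, Echo, 6, Zed, 33), (1992, Gus, Lyra, 26, Dee, 17), (1992, Gus, Lyra, 26, Dee, 21), (1992, Gus, Lyra, 26, Dee, 33), (1992, Gus, Lyra, 26, Ivy, 17), (1992, Gus, Lyra, 26, Ivy, 21), (1992, Gus, Lyra, 26, Ivy, 33), (1992, Gus, Lyra, 26, Pat, 17), (1992, Gus, Lyra, 26, Pat, 21), (1992, Gus, Lyra, 26, Pat, 33), (1992, Gus, Lyra, 26, Uma, 17), (1992, Gus, Lyra, 26, Uma, 21), (1992, Gus, Lyra, 26, Uma, 33), (1992, Gus, Lyra, 26, Zed, 17), (1992, Gus, Lyra, 26, Zed, 21), (1992, Gus, Lyra, 26, Zed, 33), (1992, Ivy, Nova, 34, Dee, 17), (1992, Ivy, Nova, 34, Dee, 21), (1992, Ivy, Nova, 34, Dee, 33), (1992, Ivy, Nova, 34, Ivy, 17), (1992, Ivy, Nova, 34, Ivy, 21), (1992, Ivy, Nova, 34, Ivy, 33), (1992, Ivy, Nova, 34, Pat, 17), (1992, Ivy, Nova, 34, Pat, 21), (1992, Ivy, Nova, 34, Pat, 33), (1992, Ivy, Nova, 34, Uma, 17), (1992, Ivy, Nova, 34, Uma, 21), (1992, Ivy, Nova, 34, Uma, 33), (1992, Ivy, Nova, 34, Zed, 17), (1992, Ivy, Nova, 34, Zed, 21), (1992, Ivy, Nova, 34, Zed, 33), (1992, Ned, Helix, 18, Dee, 17), (1992, Ned, Helix, 18, Dee, 21), (1992, Ned, Helix, 18, Dee, 33), (1992, Ned, Helix, 18, Ivy, 17), (1992, Ned, Helix, 18, Ivy, 21), (1992, Ned, Helix, 18, Ivy, 33), (1992, Ned, Helix, 18, Pat, 17), (1992, Ned, Helix, 18, Pat, 21), (1992, Ned, Helix, 18, Pat, 33), (1992, Ned, Helix, 18, Uma, 17), (1992, Ned, Helix, 18, Uma, 21), (1992, Ned, Helix, 18, Uma, 33), (1992, Ned, Helix, 18, Zed, 17), (1992, Ned, Helix, 18, Zed, 21), (1992, Ned, Helix, 18, Zed, 33)}.
π_{aid, year, aname, sid} gives {(12, 1990, Lee, 13), (18, 1992, Ned, 17), (18, 1992, Ned, 21), (18, 1992, Ned, 33), (26, 1992, Gus, 17), (26, 1992, Gus, 21), (26, 1992, Gus, 33), (27, 1990, Eve, 13), (34, 1992, Ivy, 17), (34, 1992, Ivy, 21), (34, 1992, Ivy, 33), (35, 1990, Hal, 13), (38, 1990, Gus, 13), (6, 1992, Fay, 17), (6, 1992, Fay, 21), (6, 1992, Fay, 33)} (52 duplicate(s) eliminated).
Selection aname ≠ Eve: {(12, 1990, Lee, 13), (18, 1992, Ned, 17), (18, 1992, Ned, 21), (18, 1992, Ned, 33), (26, 1992, Gus, 17), (26, 1992, Gus, 21), (26, 1992, Gus, 33), (34, 1992, Ivy, 17), (34, 1992, Ivy, 21), (34, 1992, Ivy, 33), (35, 1990, Hal, 13), (38, 1990, Gus, 13), (6, 1992, Fay, 17), (6, 1992, Fay, 21), (6, 1992, Fay, 33)}
Selection year ≥ 1990: {(12, 1990, Lee, 13), (18, 1992, Ned, 17), (18, 1992, Ned, 21), (18, 1992, Ned, 33), (26, 1992, Gus, 17), (26, 1992, Gus, 21), (26, 1992, Gus, 33), (34, 1992, Ivy, 17), (34, 1992, Ivy, 21), (34, 1992, Ivy, 33), (35, 1990, Hal, 13), (38, 1990, Gus, 13), (6, 1992, Fay, 17), (6, 1992, Fay, 21), (6, 1992, Fay, 33)}
π_{year, aname} gives {(1990, Gus), (1990, Hal), (1990, Lee), (1992, Fay), (1992, Gus), (1992, Ivy), (1992, Ned)} (8 duplicate(s) eliminated).

{(1990, Gus), (1990, Hal), (1990, Lee), (1992, Fay), (1992, Gus), (1992, Ivy), (1992, Ned)}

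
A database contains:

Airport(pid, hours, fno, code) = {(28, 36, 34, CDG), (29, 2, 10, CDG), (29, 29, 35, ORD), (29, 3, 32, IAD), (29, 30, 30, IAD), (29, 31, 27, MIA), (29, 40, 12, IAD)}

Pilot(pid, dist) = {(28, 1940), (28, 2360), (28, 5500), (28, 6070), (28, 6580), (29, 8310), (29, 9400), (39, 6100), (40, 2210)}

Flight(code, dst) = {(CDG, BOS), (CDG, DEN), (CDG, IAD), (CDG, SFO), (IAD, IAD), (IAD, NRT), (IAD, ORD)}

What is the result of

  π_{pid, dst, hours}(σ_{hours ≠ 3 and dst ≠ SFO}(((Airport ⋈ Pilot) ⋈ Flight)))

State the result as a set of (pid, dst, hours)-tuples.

Natural join on pid: {(28, 36, 34, CDG, 1940), (28, 36, 34, CDG, 2360), (28, 36, 34, CDG, 5500), (28, 36, 34, CDG, 6070), (28, 36, 34, CDG, 6580), (29, 2, 10, CDG, 8310), (29, 2, 10, CDG, 9400), (29, 29, 35, ORD, 8310), (29, 29, 35, ORD, 9400), (29, 3, 32, IAD, 8310), (29, 3, 32, IAD, 9400), (29, 30, 30, IAD, 8310), (29, 30, 30, IAD, 9400), (29, 31, 27, MIA, 8310), (29, 31, 27, MIA, 9400), (29, 40, 12, IAD, 8310), (29, 40, 12, IAD, 9400)}
Natural join on code: {(28, 36, 34, CDG, 1940, BOS), (28, 36, 34, CDG, 1940, DEN), (28, 36, 34, CDG, 1940, IAD), (28, 36, 34, CDG, 1940, SFO), (28, 36, 34, CDG, 2360, BOS), (28, 36, 34, CDG, 2360, DEN), (28, 36, 34, CDG, 2360, IAD), (28, 36, 34, CDG, 2360, SFO), (28, 36, 34, CDG, 5500, BOS), (28, 36, 34, CDG, 5500, DEN), (28, 36, 34, CDG, 5500, IAD), (28, 36, 34, CDG, 5500, SFO), (28, 36, 34, CDG, 6070, BOS), (28, 36, 34, CDG, 6070, DEN), (28, 36, 34, CDG, 6070, IAD), (28, 36, 34, CDG, 6070, SFO), (28, 36, 34, CDG, 6580, BOS), (28, 36, 34, CDG, 6580, DEN), (28, 36, 34, CDG, 6580, IAD), (28, 36, 34, CDG, 6580, SFO), (29, 2, 10, CDG, 8310, BOS), (29, 2, 10, CDG, 8310, DEN), (29, 2, 10, CDG, 8310, IAD), (29, 2, 10, CDG, 8310, SFO), (29, 2, 10, CDG, 9400, BOS), (29, 2, 10, CDG, 9400, DEN), (29, 2, 10, CDG, 9400, IAD), (29, 2, 10, CDG, 9400, SFO), (29, 3, 32, IAD, 8310, IAD), (29, 3, 32, IAD, 8310, NRT), (29, 3, 32, IAD, 8310, ORD), (29, 3, 32, IAD, 9400, IAD), (29, 3, 32, IAD, 9400, NRT), (29, 3, 32, IAD, 9400, ORD), (29, 30, 30, IAD, 8310, IAD), (29, 30, 30, IAD, 8310, NRT), (29, 30, 30, IAD, 8310, ORD), (29, 30, 30, IAD, 9400, IAD), (29, 30, 30, IAD, 9400, NRT), (29, 30, 30, IAD, 9400, ORD), (29, 40, 12, IAD, 8310, IAD), (29, 40, 12, IAD, 8310, NRT), (29, 40, 12, IAD, 8310, ORD), (29, 40, 12, IAD, 9400, IAD), (29, 40, 12, IAD, 9400, NRT), (29, 40, 12, IAD, 9400, ORD)}
Selection hours ≠ 3 and dst ≠ SFO: {(28, 36, 34, CDG, 1940, BOS), (28, 36, 34, CDG, 1940, DEN), (28, 36, 34, CDG, 1940, IAD), (28, 36, 34, CDG, 2360, BOS), (28, 36, 34, CDG, 2360, DEN), (28, 36, 34, CDG, 2360, IAD), (28, 36, 34, CDG, 5500, BOS), (28, 36, 34, CDG, 5500, DEN), (28, 36, 34, CDG, 5500, IAD), (28, 36, 34, CDG, 6070, BOS), (28, 36, 34, CDG, 6070, DEN), (28, 36, 34, CDG, 6070, IAD), (28, 36, 34, CDG, 6580, BOS), (28, 36, 34, CDG, 6580, DEN), (28, 36, 34, CDG, 6580, IAD), (29, 2, 10, CDG, 8310, BOS), (29, 2, 10, CDG, 8310, DEN), (29, 2, 10, CDG, 8310, IAD), (29, 2, 10, CDG, 9400, BOS), (29, 2, 10, CDG, 9400, DEN), (29, 2, 10, CDG, 9400, IAD), (29, 30, 30, IAD, 8310, IAD), (29, 30, 30, IAD, 8310, NRT), (29, 30, 30, IAD, 8310, ORD), (29, 30, 30, IAD, 9400, IAD), (29, 30, 30, IAD, 9400, NRT), (29, 30, 30, IAD, 9400, ORD), (29, 40, 12, IAD, 8310, IAD), (29, 40, 12, IAD, 8310, NRT), (29, 40, 12, IAD, 8310, ORD), (29, 40, 12, IAD, 9400, IAD), (29, 40, 12, IAD, 9400, NRT), (29, 40, 12, IAD, 9400, ORD)}
π[pid, dst, hours]: project onto (pid, dst, hours) (21 duplicate(s) eliminated) → {(28, BOS, 36), (28, DEN, 36), (28, IAD, 36), (29, BOS, 2), (29, DEN, 2), (29, IAD, 2), (29, IAD, 30), (29, IAD, 40), (29, NRT, 30), (29, NRT, 40), (29, ORD, 30), (29, ORD, 40)}

{(28, BOS, 36), (28, DEN, 36), (28, IAD, 36), (29, BOS, 2), (29, DEN, 2), (29, IAD, 2), (29, IAD, 30), (29, IAD, 40), (29, NRT, 30), (29, NRT, 40), (29, ORD, 30), (29, ORD, 40)}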